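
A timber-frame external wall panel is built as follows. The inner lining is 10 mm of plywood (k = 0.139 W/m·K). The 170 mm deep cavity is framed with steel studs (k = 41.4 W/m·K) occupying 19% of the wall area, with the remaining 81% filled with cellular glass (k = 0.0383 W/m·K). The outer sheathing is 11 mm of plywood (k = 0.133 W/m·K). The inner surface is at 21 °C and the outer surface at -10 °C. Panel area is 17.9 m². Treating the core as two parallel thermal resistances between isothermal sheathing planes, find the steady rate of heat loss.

Sheathing layers in series; stud and cavity paths in parallel between them.
R_inner = 0.01/(0.139×17.9) = 0.004019 K/W
R_stud  = 0.17/(41.4×0.19×17.9) = 0.001207 K/W
R_cav   = 0.17/(0.0383×0.81×17.9) = 0.3061 K/W
1/R_core = 1/R_stud + 1/R_cav → R_core = 0.001203 K/W
R_outer = 0.011/(0.133×17.9) = 0.00462 K/W
R_total = 0.009842 K/W
Q = ΔT/R_total = 31/0.009842

Q ≈ 3150 W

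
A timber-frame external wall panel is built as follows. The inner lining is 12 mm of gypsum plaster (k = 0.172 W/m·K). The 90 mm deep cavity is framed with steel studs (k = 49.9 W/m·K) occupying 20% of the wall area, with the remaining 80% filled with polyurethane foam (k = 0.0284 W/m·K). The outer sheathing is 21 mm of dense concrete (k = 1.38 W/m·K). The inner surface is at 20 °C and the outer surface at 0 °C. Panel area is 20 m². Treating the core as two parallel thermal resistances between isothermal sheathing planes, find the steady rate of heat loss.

Sheathing layers in series; stud and cavity paths in parallel between them.
R_inner = 0.012/(0.172×20) = 0.003488 K/W
R_stud  = 0.09/(49.9×0.2×20) = 4.509×10^-4 K/W
R_cav   = 0.09/(0.0284×0.8×20) = 0.1981 K/W
1/R_core = 1/R_stud + 1/R_cav → R_core = 4.499×10^-4 K/W
R_outer = 0.021/(1.38×20) = 7.609×10^-4 K/W
R_total = 0.004699 K/W
Q = ΔT/R_total = 20/0.004699

Q ≈ 4260 W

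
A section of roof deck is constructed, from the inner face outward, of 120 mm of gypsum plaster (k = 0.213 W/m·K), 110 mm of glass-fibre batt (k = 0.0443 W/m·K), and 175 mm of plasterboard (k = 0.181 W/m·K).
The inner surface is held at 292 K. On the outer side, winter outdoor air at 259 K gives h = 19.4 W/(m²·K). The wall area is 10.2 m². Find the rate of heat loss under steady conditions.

Series thermal resistances:
R_gypsum plaster = L/(kA) = 0.12/(0.213×10.2) = 0.05523 K/W
R_glass-fibre batt = L/(kA) = 0.11/(0.0443×10.2) = 0.2434 K/W
R_plasterboard = L/(kA) = 0.175/(0.181×10.2) = 0.09479 K/W
R_outer film = 1/(h_o·A) = 1/(19.4×10.2) = 0.005054 K/W
R_total = 0.3985 K/W
Q = ΔT / R_total = 33 / 0.3985

Q ≈ 82.8 W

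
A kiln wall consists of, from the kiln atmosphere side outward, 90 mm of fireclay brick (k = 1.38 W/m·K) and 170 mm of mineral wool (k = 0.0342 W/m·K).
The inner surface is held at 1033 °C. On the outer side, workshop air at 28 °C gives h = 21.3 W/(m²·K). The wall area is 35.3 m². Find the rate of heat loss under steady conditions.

Q ≈ 6980 W

Using the resistance-network approach (series):
R_fireclay brick = L/(kA) = 0.09/(1.38×35.3) = 0.001848 K/W
R_mineral wool = L/(kA) = 0.17/(0.0342×35.3) = 0.1408 K/W
R_outer film = 1/(h_o·A) = 1/(21.3×35.3) = 0.00133 K/W
R_total = 0.144 K/W
Q = ΔT / R_total = 1005 / 0.144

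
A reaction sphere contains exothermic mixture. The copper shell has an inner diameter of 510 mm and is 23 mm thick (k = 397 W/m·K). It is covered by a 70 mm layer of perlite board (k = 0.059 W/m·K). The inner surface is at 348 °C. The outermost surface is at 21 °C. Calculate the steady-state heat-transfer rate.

Spherical conduction: R = (1/r_in − 1/r_out)/(4πk) per layer; series-sum.
R_copper shell = (1/0.255 − 1/0.278)/(4π×397) = 6.503×10^-5 K/W
R_perlite board = (1/0.278 − 1/0.348)/(4π×0.059) = 0.9759 K/W
R_total = 0.976 K/W
Q = ΔT/R_total = 327/0.976

Q ≈ 335 W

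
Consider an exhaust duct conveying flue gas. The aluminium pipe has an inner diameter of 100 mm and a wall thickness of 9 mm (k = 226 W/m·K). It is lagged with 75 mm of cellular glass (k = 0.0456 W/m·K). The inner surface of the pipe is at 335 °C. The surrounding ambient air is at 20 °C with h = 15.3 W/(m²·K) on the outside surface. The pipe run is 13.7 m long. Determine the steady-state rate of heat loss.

Q ≈ 1470 W

Cylindrical conduction, so R = ln(r₂/r₁)/(2πkL) per layer, in series:
R_aluminium pipe wall = ln(59/50)/(2π×226×13.7) = 8.508×10^-6 K/W
R_cellular glass = ln(134/59)/(2π×0.0456×13.7) = 0.209 K/W
R_outer film = 1/(h_o·2πr_oL) = 1/(15.3×2π×0.134×13.7) = 0.005666 K/W
R_total = 0.2147 K/W
Q = ΔT/R_total = 315/0.2147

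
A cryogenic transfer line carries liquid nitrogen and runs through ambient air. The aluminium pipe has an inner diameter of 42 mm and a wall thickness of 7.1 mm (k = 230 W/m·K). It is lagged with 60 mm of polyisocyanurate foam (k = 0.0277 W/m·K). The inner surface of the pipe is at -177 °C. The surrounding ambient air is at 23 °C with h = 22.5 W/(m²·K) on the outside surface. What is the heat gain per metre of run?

q′ ≈ 30.1 W/m

Per-layer cylindrical resistances, series-summed:
R_aluminium pipe wall = ln(28.1/21)/(2π×230×1) = 2.015×10^-4 K/W
R_polyisocyanurate foam = ln(88.1/28.1)/(2π×0.0277×1) = 6.566 K/W
R_outer film = 1/(h_o·2πr_oL) = 1/(22.5×2π×0.0881×1) = 0.08029 K/W
R_total = 6.646 K/W
Q = ΔT/R_total = 200/6.646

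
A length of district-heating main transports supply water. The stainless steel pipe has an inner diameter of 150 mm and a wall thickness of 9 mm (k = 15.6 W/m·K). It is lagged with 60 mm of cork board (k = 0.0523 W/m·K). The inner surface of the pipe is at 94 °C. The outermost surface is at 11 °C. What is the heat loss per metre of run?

Radial resistances (cylindrical: R_cond = ln(r_o/r_i)/(2πkL), R_conv = 1/(h·2πrL)):
R_stainless steel pipe wall = ln(84/75)/(2π×15.6×1) = 0.001156 K/W
R_cork board = ln(144/84)/(2π×0.0523×1) = 1.64 K/W
R_total = 1.641 K/W
Q = ΔT/R_total = 83/1.641

q′ ≈ 50.6 W/m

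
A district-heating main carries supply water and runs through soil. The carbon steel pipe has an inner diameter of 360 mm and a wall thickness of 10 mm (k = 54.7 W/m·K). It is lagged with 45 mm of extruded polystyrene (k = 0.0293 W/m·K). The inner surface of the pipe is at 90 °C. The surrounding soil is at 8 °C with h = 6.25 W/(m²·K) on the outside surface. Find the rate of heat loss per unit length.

Treating each annulus and film as a series resistance:
R_carbon steel pipe wall = ln(190/180)/(2π×54.7×1) = 1.573×10^-4 K/W
R_extruded polystyrene = ln(235/190)/(2π×0.0293×1) = 1.155 K/W
R_outer film = 1/(h_o·2πr_oL) = 1/(6.25×2π×0.235×1) = 0.1084 K/W
R_total = 1.263 K/W
Q = ΔT/R_total = 82/1.263

q′ ≈ 64.9 W/m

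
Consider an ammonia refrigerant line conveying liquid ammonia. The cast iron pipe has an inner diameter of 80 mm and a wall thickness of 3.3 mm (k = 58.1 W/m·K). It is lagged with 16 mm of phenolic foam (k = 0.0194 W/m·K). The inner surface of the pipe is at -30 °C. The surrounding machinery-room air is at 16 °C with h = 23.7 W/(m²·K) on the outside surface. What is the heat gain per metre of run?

Cylindrical conduction, so R = ln(r₂/r₁)/(2πkL) per layer, in series:
R_cast iron pipe wall = ln(43.3/40)/(2π×58.1×1) = 2.172×10^-4 K/W
R_phenolic foam = ln(59.3/43.3)/(2π×0.0194×1) = 2.58 K/W
R_outer film = 1/(h_o·2πr_oL) = 1/(23.7×2π×0.0593×1) = 0.1132 K/W
R_total = 2.693 K/W
Q = ΔT/R_total = 46/2.693

q′ ≈ 17.1 W/m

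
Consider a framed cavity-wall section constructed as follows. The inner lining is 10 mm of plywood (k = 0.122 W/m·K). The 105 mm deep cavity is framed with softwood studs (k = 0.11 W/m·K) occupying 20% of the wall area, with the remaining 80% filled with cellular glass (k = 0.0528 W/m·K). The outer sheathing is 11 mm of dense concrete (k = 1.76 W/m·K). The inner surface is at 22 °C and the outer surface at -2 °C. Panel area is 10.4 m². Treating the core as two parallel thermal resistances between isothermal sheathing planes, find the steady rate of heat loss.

Q ≈ 145 W

Sheathing layers in series; stud and cavity paths in parallel between them.
R_inner = 0.01/(0.122×10.4) = 0.007881 K/W
R_stud  = 0.105/(0.11×0.2×10.4) = 0.4589 K/W
R_cav   = 0.105/(0.0528×0.8×10.4) = 0.239 K/W
1/R_core = 1/R_stud + 1/R_cav → R_core = 0.1572 K/W
R_outer = 0.011/(1.76×10.4) = 6.01×10^-4 K/W
R_total = 0.1656 K/W
Q = ΔT/R_total = 24/0.1656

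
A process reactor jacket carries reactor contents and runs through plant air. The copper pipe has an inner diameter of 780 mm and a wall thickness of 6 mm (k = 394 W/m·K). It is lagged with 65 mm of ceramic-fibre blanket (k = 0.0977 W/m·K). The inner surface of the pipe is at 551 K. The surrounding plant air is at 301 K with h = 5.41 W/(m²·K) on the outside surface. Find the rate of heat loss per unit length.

q′ ≈ 803 W/m

Radial resistances (cylindrical: R_cond = ln(r_o/r_i)/(2πkL), R_conv = 1/(h·2πrL)):
R_copper pipe wall = ln(396/390)/(2π×394×1) = 6.167×10^-6 K/W
R_ceramic-fibre blanket = ln(461/396)/(2π×0.0977×1) = 0.2476 K/W
R_outer film = 1/(h_o·2πr_oL) = 1/(5.41×2π×0.461×1) = 0.06381 K/W
R_total = 0.3114 K/W
Q = ΔT/R_total = 250/0.3114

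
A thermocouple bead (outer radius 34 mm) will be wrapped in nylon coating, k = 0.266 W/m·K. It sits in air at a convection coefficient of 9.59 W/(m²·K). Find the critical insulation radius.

For a sphere r_cr = 2k/h = 2×0.266/9.59
r_cr = 55.5 mm; since the bare radius (34 mm) is below r_cr, adding a thin layer of insulation will *increase* heat loss.

r_cr ≈ 55.5 mm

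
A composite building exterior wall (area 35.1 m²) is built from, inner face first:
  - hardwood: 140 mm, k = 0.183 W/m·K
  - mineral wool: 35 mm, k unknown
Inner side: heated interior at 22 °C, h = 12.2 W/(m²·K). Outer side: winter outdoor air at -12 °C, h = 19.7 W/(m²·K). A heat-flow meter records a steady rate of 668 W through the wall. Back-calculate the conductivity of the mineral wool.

k ≈ 0.0394 W/(m·K)

Series thermal resistances:
R_inner film = 1/(h_i·A) = 1/(12.2×35.1) = 0.002335 K/W
R_hardwood = L/(kA) = 0.14/(0.183×35.1) = 0.0218 K/W
R_outer film = 1/(h_o·A) = 1/(19.7×35.1) = 0.001446 K/W
Sum of known resistances R_other = 0.02558 K/W
Total R = ΔT/Q = 34/668 = 0.0509 K/W
R_mineral wool = R_total − R_other = 0.02532 K/W
k = L/(R·A) = 0.035/(0.02532×35.1)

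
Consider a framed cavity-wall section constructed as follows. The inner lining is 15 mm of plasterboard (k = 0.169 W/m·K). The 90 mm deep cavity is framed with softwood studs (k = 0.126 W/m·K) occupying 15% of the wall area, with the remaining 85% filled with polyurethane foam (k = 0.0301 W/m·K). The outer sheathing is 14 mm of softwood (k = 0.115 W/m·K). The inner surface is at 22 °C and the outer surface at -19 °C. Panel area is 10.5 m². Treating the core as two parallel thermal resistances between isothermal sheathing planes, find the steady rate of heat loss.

Q ≈ 193 W

Sheathing layers in series; stud and cavity paths in parallel between them.
R_inner = 0.015/(0.169×10.5) = 0.008453 K/W
R_stud  = 0.09/(0.126×0.15×10.5) = 0.4535 K/W
R_cav   = 0.09/(0.0301×0.85×10.5) = 0.335 K/W
1/R_core = 1/R_stud + 1/R_cav → R_core = 0.1927 K/W
R_outer = 0.014/(0.115×10.5) = 0.01159 K/W
R_total = 0.2127 K/W
Q = ΔT/R_total = 41/0.2127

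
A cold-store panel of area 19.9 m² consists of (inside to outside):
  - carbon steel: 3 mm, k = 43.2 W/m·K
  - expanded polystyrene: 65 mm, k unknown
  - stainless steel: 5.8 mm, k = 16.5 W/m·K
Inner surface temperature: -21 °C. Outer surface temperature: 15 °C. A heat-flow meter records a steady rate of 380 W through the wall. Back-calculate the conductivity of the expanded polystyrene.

k ≈ 0.0345 W/(m·K)

Series thermal resistances:
R_carbon steel = L/(kA) = 0.003/(43.2×19.9) = 3.49×10^-6 K/W
R_stainless steel = L/(kA) = 0.0058/(16.5×19.9) = 1.766×10^-5 K/W
Sum of known resistances R_other = 2.115×10^-5 K/W
Total R = ΔT/Q = 36/380 = 0.09474 K/W
R_expanded polystyrene = R_total − R_other = 0.09472 K/W
k = L/(R·A) = 0.065/(0.09472×19.9)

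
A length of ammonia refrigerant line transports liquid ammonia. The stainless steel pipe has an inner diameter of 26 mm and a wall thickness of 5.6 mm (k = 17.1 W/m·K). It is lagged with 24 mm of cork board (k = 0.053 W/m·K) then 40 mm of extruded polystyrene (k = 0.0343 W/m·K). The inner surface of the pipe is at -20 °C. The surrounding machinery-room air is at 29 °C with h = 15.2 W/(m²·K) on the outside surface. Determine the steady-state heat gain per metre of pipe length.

For a radial system each layer contributes R = ln(r_out/r_in)/(2πkL); films add R = 1/(hA).
R_stainless steel pipe wall = ln(18.6/13)/(2π×17.1×1) = 0.003334 K/W
R_cork board = ln(42.6/18.6)/(2π×0.053×1) = 2.489 K/W
R_extruded polystyrene = ln(82.6/42.6)/(2π×0.0343×1) = 3.072 K/W
R_outer film = 1/(h_o·2πr_oL) = 1/(15.2×2π×0.0826×1) = 0.1268 K/W
R_total = 5.691 K/W
Q = ΔT/R_total = 49/5.691

q′ ≈ 8.61 W/m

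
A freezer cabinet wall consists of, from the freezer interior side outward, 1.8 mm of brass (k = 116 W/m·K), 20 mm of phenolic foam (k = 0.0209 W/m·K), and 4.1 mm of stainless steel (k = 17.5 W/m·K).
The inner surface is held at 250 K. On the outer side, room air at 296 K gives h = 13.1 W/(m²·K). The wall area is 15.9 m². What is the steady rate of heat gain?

Treating each layer as a thermal resistance in series:
R_brass = L/(kA) = 0.0018/(116×15.9) = 9.759×10^-7 K/W
R_phenolic foam = L/(kA) = 0.02/(0.0209×15.9) = 0.06018 K/W
R_stainless steel = L/(kA) = 0.0041/(17.5×15.9) = 1.473×10^-5 K/W
R_outer film = 1/(h_o·A) = 1/(13.1×15.9) = 0.004801 K/W
R_total = 0.065 K/W
Q = ΔT / R_total = 46 / 0.065

Q ≈ 708 W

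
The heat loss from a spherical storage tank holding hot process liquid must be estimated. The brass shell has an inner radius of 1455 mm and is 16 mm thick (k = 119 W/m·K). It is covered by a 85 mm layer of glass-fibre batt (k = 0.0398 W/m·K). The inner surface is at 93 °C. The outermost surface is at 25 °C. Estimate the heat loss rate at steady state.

Q ≈ 916 W

Spherical conduction: R = (1/r_in − 1/r_out)/(4πk) per layer; series-sum.
R_brass shell = (1/1.455 − 1/1.471)/(4π×119) = 4.999×10^-6 K/W
R_glass-fibre batt = (1/1.471 − 1/1.556)/(4π×0.0398) = 0.07425 K/W
R_total = 0.07426 K/W
Q = ΔT/R_total = 68/0.07426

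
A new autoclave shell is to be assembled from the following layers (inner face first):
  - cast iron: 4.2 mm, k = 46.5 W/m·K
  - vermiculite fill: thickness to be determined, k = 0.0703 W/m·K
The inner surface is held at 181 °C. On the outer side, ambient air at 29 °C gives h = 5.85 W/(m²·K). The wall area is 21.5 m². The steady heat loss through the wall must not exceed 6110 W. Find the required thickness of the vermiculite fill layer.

Treating each layer as a thermal resistance in series:
R_cast iron = L/(kA) = 0.0042/(46.5×21.5) = 4.201×10^-6 K/W
R_outer film = 1/(h_o·A) = 1/(5.85×21.5) = 0.007951 K/W
Sum of the known resistances R_other = 0.007955 K/W
Required total resistance R_tot = ΔT/Q_allow = 152/6110 = 0.02488 K/W
R_vermiculite fill = R_tot − R_other = 0.01692 K/W
L = R·k·A = 0.01692×0.0703×21.5

L ≈ 25.6 mm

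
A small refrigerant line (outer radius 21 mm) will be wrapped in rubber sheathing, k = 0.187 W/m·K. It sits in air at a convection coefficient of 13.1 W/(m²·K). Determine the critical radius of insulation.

For a cylinder r_cr = k/h = 0.187/13.1
r_cr = 14.3 mm; since the bare radius (21 mm) is above r_cr, any added insulation will reduce heat loss.

r_cr ≈ 14.3 mm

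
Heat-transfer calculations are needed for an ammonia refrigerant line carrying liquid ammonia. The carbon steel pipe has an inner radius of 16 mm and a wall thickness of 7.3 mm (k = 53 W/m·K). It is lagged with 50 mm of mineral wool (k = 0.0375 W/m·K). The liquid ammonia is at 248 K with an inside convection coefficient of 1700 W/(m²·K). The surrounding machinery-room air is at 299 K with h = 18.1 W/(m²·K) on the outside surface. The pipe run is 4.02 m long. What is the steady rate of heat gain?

For a radial system each layer contributes R = ln(r_out/r_in)/(2πkL); films add R = 1/(hA).
R_inner film = 1/(h_i·2πr₁L) = 1/(1700×2π×0.016×4.02) = 0.001456 K/W
R_carbon steel pipe wall = ln(23.3/16)/(2π×53×4.02) = 2.808×10^-4 K/W
R_mineral wool = ln(73.3/23.3)/(2π×0.0375×4.02) = 1.21 K/W
R_outer film = 1/(h_o·2πr_oL) = 1/(18.1×2π×0.0733×4.02) = 0.02984 K/W
R_total = 1.242 K/W
Q = ΔT/R_total = 51/1.242

Q ≈ 41.1 W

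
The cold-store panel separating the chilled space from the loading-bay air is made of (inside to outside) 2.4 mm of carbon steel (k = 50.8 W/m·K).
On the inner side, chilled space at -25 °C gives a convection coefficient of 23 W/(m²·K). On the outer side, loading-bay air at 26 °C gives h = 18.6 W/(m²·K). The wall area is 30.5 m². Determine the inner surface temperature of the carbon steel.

Model the wall as resistances in series:
R_inner film = 1/(h_i·A) = 1/(23×30.5) = 0.001426 K/W
R_carbon steel = L/(kA) = 0.0024/(50.8×30.5) = 1.549×10^-6 K/W
R_outer film = 1/(h_o·A) = 1/(18.6×30.5) = 0.001763 K/W
R_total = 0.00319 K/W;  Q = ΔT/R_total = 51/0.00319 = 15990 W
T_interface = T_inner + Q·ΣR(inner→interface) = -25 + 16000×0.001426

T ≈ -2.21 °C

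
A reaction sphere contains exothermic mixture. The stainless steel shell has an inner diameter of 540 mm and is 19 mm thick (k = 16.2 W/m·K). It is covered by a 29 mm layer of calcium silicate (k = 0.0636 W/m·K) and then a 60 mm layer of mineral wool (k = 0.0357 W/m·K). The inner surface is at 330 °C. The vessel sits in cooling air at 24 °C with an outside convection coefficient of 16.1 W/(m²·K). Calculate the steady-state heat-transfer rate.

Q ≈ 198 W

Each spherical layer contributes R = (1/r_i − 1/r_o)/(4πk):
R_stainless steel shell = (1/0.27 − 1/0.289)/(4π×16.2) = 0.001196 K/W
R_calcium silicate = (1/0.289 − 1/0.318)/(4π×0.0636) = 0.3948 K/W
R_mineral wool = (1/0.318 − 1/0.378)/(4π×0.0357) = 1.113 K/W
R_outer film = 1/(h·4πr_o²) = 1/(16.1×4π×0.378²) = 0.03459 K/W
R_total = 1.543 K/W
Q = ΔT/R_total = 306/1.543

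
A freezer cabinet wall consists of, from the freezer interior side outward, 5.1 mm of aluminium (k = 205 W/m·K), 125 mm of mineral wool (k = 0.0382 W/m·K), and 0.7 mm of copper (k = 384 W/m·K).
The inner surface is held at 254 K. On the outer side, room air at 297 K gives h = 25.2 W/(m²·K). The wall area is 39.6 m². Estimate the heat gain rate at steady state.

Q ≈ 514 W

Model the wall as resistances in series:
R_aluminium = L/(kA) = 0.0051/(205×39.6) = 6.282×10^-7 K/W
R_mineral wool = L/(kA) = 0.125/(0.0382×39.6) = 0.08263 K/W
R_copper = L/(kA) = 0.0007/(384×39.6) = 4.603×10^-8 K/W
R_outer film = 1/(h_o·A) = 1/(25.2×39.6) = 0.001002 K/W
R_total = 0.08364 K/W
Q = ΔT / R_total = 43 / 0.08364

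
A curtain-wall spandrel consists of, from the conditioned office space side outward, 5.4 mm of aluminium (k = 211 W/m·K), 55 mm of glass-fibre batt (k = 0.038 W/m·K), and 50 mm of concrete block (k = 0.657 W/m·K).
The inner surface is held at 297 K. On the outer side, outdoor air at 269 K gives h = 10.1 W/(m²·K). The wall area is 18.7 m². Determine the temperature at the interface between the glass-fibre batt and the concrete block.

T ≈ 272 K

Thermal resistances in series:
R_aluminium = L/(kA) = 0.0054/(211×18.7) = 1.369×10^-6 K/W
R_glass-fibre batt = L/(kA) = 0.055/(0.038×18.7) = 0.0774 K/W
R_concrete block = L/(kA) = 0.05/(0.657×18.7) = 0.00407 K/W
R_outer film = 1/(h_o·A) = 1/(10.1×18.7) = 0.005295 K/W
R_total = 0.08677 K/W;  Q = ΔT/R_total = 28/0.08677 = 322.7 W
T_interface = T_inner − Q·ΣR(inner→interface) = 297 − 323×0.0774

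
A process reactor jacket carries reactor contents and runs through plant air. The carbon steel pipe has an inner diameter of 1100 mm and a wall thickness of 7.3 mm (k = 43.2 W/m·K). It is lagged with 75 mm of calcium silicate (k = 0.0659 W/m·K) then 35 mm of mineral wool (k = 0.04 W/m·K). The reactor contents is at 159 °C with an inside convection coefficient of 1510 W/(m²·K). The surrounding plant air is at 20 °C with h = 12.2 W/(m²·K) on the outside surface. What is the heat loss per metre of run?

For a radial system each layer contributes R = ln(r_out/r_in)/(2πkL); films add R = 1/(hA).
R_inner film = 1/(h_i·2πr₁L) = 1/(1510×2π×0.55×1) = 1.916×10^-4 K/W
R_carbon steel pipe wall = ln(557.3/550)/(2π×43.2×1) = 4.858×10^-5 K/W
R_calcium silicate = ln(632.3/557.3)/(2π×0.0659×1) = 0.3049 K/W
R_mineral wool = ln(667.3/632.3)/(2π×0.04×1) = 0.2144 K/W
R_outer film = 1/(h_o·2πr_oL) = 1/(12.2×2π×0.6673×1) = 0.01955 K/W
R_total = 0.5391 K/W
Q = ΔT/R_total = 139/0.5391

q′ ≈ 258 W/m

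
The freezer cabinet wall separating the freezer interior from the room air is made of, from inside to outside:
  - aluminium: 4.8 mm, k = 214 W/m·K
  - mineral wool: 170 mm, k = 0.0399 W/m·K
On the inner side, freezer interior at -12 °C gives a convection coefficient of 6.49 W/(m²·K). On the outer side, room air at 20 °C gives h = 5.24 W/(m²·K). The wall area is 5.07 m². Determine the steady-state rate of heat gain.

Series thermal resistances:
R_inner film = 1/(h_i·A) = 1/(6.49×5.07) = 0.03039 K/W
R_aluminium = L/(kA) = 0.0048/(214×5.07) = 4.424×10^-6 K/W
R_mineral wool = L/(kA) = 0.17/(0.0399×5.07) = 0.8404 K/W
R_outer film = 1/(h_o·A) = 1/(5.24×5.07) = 0.03764 K/W
R_total = 0.9084 K/W
Q = ΔT / R_total = 32 / 0.9084

Q ≈ 35.2 W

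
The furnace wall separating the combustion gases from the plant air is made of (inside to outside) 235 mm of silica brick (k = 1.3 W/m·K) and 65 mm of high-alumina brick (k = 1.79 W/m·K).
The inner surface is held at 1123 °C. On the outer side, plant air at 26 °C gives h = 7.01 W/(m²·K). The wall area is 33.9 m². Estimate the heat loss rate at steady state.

Q ≈ 103000 W

Using the resistance-network approach (series):
R_silica brick = L/(kA) = 0.235/(1.3×33.9) = 0.005332 K/W
R_high-alumina brick = L/(kA) = 0.065/(1.79×33.9) = 0.001071 K/W
R_outer film = 1/(h_o·A) = 1/(7.01×33.9) = 0.004208 K/W
R_total = 0.01061 K/W
Q = ΔT / R_total = 1097 / 0.01061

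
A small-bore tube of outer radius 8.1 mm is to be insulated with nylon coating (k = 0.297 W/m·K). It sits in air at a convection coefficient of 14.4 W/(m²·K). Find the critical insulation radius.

For a cylinder r_cr = k/h = 0.297/14.4
r_cr = 20.6 mm; since the bare radius (8.1 mm) is below r_cr, adding a thin layer of insulation will *increase* heat loss.

r_cr ≈ 20.6 mm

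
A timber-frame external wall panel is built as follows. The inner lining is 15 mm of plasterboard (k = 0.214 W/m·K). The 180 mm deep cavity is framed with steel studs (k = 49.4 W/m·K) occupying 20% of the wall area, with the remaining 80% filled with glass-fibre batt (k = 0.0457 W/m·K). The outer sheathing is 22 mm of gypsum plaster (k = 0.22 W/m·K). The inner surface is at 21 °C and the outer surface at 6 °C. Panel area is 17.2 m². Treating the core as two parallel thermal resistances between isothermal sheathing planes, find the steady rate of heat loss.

Sheathing layers in series; stud and cavity paths in parallel between them.
R_inner = 0.015/(0.214×17.2) = 0.004075 K/W
R_stud  = 0.18/(49.4×0.2×17.2) = 0.001059 K/W
R_cav   = 0.18/(0.0457×0.8×17.2) = 0.2862 K/W
1/R_core = 1/R_stud + 1/R_cav → R_core = 0.001055 K/W
R_outer = 0.022/(0.22×17.2) = 0.005814 K/W
R_total = 0.01094 K/W
Q = ΔT/R_total = 15/0.01094

Q ≈ 1370 W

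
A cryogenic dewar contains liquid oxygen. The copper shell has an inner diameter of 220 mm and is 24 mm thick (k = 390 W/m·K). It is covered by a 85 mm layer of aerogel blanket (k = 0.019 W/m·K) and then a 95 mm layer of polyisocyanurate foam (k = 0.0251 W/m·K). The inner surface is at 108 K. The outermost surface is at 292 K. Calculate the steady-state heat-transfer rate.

Q ≈ 11.1 W

Spherical conduction: R = (1/r_in − 1/r_out)/(4πk) per layer; series-sum.
R_copper shell = (1/0.11 − 1/0.134)/(4π×390) = 3.322×10^-4 K/W
R_aerogel blanket = (1/0.134 − 1/0.219)/(4π×0.019) = 12.13 K/W
R_polyisocyanurate foam = (1/0.219 − 1/0.314)/(4π×0.0251) = 4.38 K/W
R_total = 16.51 K/W
Q = ΔT/R_total = 184/16.51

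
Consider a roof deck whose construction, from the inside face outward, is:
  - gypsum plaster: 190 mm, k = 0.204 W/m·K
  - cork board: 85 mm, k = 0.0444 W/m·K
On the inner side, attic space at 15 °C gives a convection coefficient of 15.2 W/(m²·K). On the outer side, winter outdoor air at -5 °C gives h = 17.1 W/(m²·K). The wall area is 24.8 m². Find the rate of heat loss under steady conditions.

Q ≈ 167 W

Using the resistance-network approach (series):
R_inner film = 1/(h_i·A) = 1/(15.2×24.8) = 0.002653 K/W
R_gypsum plaster = L/(kA) = 0.19/(0.204×24.8) = 0.03756 K/W
R_cork board = L/(kA) = 0.085/(0.0444×24.8) = 0.07719 K/W
R_outer film = 1/(h_o·A) = 1/(17.1×24.8) = 0.002358 K/W
R_total = 0.1198 K/W
Q = ΔT / R_total = 20 / 0.1198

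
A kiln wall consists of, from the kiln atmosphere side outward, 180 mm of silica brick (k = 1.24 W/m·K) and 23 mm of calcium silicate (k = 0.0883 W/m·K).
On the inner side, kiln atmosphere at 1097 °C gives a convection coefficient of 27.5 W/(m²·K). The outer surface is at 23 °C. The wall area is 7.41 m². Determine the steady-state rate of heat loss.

Q ≈ 18000 W

Model the wall as resistances in series:
R_inner film = 1/(h_i·A) = 1/(27.5×7.41) = 0.004907 K/W
R_silica brick = L/(kA) = 0.18/(1.24×7.41) = 0.01959 K/W
R_calcium silicate = L/(kA) = 0.023/(0.0883×7.41) = 0.03515 K/W
R_total = 0.05965 K/W
Q = ΔT / R_total = 1074 / 0.05965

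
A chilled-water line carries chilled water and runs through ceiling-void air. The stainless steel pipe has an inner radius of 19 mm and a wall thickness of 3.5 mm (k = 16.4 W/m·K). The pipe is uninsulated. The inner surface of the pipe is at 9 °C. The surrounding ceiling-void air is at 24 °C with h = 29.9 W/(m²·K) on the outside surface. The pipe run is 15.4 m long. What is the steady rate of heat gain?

Per-layer cylindrical resistances, series-summed:
R_stainless steel pipe wall = ln(22.5/19)/(2π×16.4×15.4) = 1.065×10^-4 K/W
R_outer film = 1/(h_o·2πr_oL) = 1/(29.9×2π×0.0225×15.4) = 0.01536 K/W
R_total = 0.01547 K/W
Q = ΔT/R_total = 15/0.01547

Q ≈ 970 W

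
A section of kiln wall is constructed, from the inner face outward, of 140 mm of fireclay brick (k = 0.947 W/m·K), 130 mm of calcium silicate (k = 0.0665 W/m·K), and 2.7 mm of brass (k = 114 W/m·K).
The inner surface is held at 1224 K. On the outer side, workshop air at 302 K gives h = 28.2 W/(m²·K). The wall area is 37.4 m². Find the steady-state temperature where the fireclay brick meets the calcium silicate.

T ≈ 1160 K

Series thermal resistances:
R_fireclay brick = L/(kA) = 0.14/(0.947×37.4) = 0.003953 K/W
R_calcium silicate = L/(kA) = 0.13/(0.0665×37.4) = 0.05227 K/W
R_brass = L/(kA) = 0.0027/(114×37.4) = 6.333×10^-7 K/W
R_outer film = 1/(h_o·A) = 1/(28.2×37.4) = 9.482×10^-4 K/W
R_total = 0.05717 K/W;  Q = ΔT/R_total = 922/0.05717 = 16130 W
T_interface = T_inner − Q·ΣR(inner→interface) = 1224 − 16100×0.003953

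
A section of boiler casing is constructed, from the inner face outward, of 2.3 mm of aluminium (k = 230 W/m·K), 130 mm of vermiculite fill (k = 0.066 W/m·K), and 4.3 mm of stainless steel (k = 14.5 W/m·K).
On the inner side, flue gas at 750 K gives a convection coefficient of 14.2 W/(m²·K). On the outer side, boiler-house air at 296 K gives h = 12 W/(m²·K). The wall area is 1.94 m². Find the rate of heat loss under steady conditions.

Q ≈ 415 W

Thermal resistances in series:
R_inner film = 1/(h_i·A) = 1/(14.2×1.94) = 0.0363 K/W
R_aluminium = L/(kA) = 0.0023/(230×1.94) = 5.155×10^-6 K/W
R_vermiculite fill = L/(kA) = 0.13/(0.066×1.94) = 1.015 K/W
R_stainless steel = L/(kA) = 0.0043/(14.5×1.94) = 1.529×10^-4 K/W
R_outer film = 1/(h_o·A) = 1/(12×1.94) = 0.04296 K/W
R_total = 1.095 K/W
Q = ΔT / R_total = 454 / 1.095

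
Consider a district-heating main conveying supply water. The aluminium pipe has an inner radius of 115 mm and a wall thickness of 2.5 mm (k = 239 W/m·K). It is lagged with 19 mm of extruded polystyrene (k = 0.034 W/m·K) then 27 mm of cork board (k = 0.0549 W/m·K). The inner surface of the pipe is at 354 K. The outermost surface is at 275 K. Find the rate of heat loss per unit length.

q′ ≈ 64.5 W/m

Treating each annulus and film as a series resistance:
R_aluminium pipe wall = ln(117.5/115)/(2π×239×1) = 1.432×10^-5 K/W
R_extruded polystyrene = ln(136.5/117.5)/(2π×0.034×1) = 0.7016 K/W
R_cork board = ln(163.5/136.5)/(2π×0.0549×1) = 0.5232 K/W
R_total = 1.225 K/W
Q = ΔT/R_total = 79/1.225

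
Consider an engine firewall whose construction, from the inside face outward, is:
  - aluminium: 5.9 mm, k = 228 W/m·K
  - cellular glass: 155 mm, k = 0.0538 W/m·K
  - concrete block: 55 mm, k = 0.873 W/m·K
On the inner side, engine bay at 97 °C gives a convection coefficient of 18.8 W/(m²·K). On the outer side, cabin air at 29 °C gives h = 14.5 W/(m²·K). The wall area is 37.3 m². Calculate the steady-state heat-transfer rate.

Q ≈ 827 W

Model the wall as resistances in series:
R_inner film = 1/(h_i·A) = 1/(18.8×37.3) = 0.001426 K/W
R_aluminium = L/(kA) = 0.0059/(228×37.3) = 6.938×10^-7 K/W
R_cellular glass = L/(kA) = 0.155/(0.0538×37.3) = 0.07724 K/W
R_concrete block = L/(kA) = 0.055/(0.873×37.3) = 0.001689 K/W
R_outer film = 1/(h_o·A) = 1/(14.5×37.3) = 0.001849 K/W
R_total = 0.0822 K/W
Q = ΔT / R_total = 68 / 0.0822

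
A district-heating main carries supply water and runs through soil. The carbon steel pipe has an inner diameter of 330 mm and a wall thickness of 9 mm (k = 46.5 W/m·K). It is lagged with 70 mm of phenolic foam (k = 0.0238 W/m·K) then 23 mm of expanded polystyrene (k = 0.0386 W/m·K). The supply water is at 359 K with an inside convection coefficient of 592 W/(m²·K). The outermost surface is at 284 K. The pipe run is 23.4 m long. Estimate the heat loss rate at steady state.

Q ≈ 666 W

For a radial system each layer contributes R = ln(r_out/r_in)/(2πkL); films add R = 1/(hA).
R_inner film = 1/(h_i·2πr₁L) = 1/(592×2π×0.165×23.4) = 6.963×10^-5 K/W
R_carbon steel pipe wall = ln(174/165)/(2π×46.5×23.4) = 7.768×10^-6 K/W
R_phenolic foam = ln(244/174)/(2π×0.0238×23.4) = 0.09662 K/W
R_expanded polystyrene = ln(267/244)/(2π×0.0386×23.4) = 0.01587 K/W
R_total = 0.1126 K/W
Q = ΔT/R_total = 75/0.1126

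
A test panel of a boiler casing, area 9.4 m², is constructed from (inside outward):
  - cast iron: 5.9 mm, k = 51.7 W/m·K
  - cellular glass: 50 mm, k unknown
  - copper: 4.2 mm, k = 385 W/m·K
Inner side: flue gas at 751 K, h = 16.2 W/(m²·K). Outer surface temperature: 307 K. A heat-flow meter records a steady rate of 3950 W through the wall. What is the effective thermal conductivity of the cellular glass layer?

Series thermal resistances:
R_inner film = 1/(h_i·A) = 1/(16.2×9.4) = 0.006567 K/W
R_cast iron = L/(kA) = 0.0059/(51.7×9.4) = 1.214×10^-5 K/W
R_copper = L/(kA) = 0.0042/(385×9.4) = 1.161×10^-6 K/W
Sum of known resistances R_other = 0.00658 K/W
Total R = ΔT/Q = 444/3950 = 0.1124 K/W
R_cellular glass = R_total − R_other = 0.1058 K/W
k = L/(R·A) = 0.05/(0.1058×9.4)

k ≈ 0.0503 W/(m·K)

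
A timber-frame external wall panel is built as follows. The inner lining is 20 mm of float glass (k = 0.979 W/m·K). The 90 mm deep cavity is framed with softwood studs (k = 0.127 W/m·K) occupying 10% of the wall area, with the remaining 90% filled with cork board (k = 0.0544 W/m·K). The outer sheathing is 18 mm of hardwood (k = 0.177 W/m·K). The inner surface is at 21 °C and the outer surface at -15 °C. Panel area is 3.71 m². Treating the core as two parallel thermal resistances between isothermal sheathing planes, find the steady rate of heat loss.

Sheathing layers in series; stud and cavity paths in parallel between them.
R_inner = 0.02/(0.979×3.71) = 0.005506 K/W
R_stud  = 0.09/(0.127×0.1×3.71) = 1.91 K/W
R_cav   = 0.09/(0.0544×0.9×3.71) = 0.4955 K/W
1/R_core = 1/R_stud + 1/R_cav → R_core = 0.3934 K/W
R_outer = 0.018/(0.177×3.71) = 0.02741 K/W
R_total = 0.4263 K/W
Q = ΔT/R_total = 36/0.4263

Q ≈ 84.4 W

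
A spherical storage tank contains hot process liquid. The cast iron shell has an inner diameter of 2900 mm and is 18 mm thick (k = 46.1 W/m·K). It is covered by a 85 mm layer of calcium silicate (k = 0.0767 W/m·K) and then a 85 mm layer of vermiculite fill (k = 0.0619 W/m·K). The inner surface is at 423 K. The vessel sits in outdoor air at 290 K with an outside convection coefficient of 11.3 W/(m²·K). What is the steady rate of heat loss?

Q ≈ 1580 W

For a spherical shell R = (1/r₁ − 1/r₂)/(4πk); film R = 1/(h·4πr²). In series:
R_cast iron shell = (1/1.45 − 1/1.468)/(4π×46.1) = 1.46×10^-5 K/W
R_calcium silicate = (1/1.468 − 1/1.553)/(4π×0.0767) = 0.03868 K/W
R_vermiculite fill = (1/1.553 − 1/1.638)/(4π×0.0619) = 0.04296 K/W
R_outer film = 1/(h·4πr_o²) = 1/(11.3×4π×1.638²) = 0.002625 K/W
R_total = 0.08428 K/W
Q = ΔT/R_total = 133/0.08428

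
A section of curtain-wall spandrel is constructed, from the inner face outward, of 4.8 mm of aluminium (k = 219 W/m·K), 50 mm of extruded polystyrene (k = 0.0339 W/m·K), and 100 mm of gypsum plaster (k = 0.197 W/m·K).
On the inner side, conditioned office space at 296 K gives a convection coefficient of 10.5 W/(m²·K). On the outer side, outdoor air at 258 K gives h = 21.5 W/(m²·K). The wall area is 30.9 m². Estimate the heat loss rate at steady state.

Q ≈ 553 W

Thermal resistances in series:
R_inner film = 1/(h_i·A) = 1/(10.5×30.9) = 0.003082 K/W
R_aluminium = L/(kA) = 0.0048/(219×30.9) = 7.093×10^-7 K/W
R_extruded polystyrene = L/(kA) = 0.05/(0.0339×30.9) = 0.04773 K/W
R_gypsum plaster = L/(kA) = 0.1/(0.197×30.9) = 0.01643 K/W
R_outer film = 1/(h_o·A) = 1/(21.5×30.9) = 0.001505 K/W
R_total = 0.06875 K/W
Q = ΔT / R_total = 38 / 0.06875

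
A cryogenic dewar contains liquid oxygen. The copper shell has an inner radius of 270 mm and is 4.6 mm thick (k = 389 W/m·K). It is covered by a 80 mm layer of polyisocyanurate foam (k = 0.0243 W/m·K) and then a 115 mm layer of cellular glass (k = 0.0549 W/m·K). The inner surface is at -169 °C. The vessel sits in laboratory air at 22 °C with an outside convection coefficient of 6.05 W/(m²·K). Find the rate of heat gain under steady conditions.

Q ≈ 50.9 W

Spherical conduction: R = (1/r_in − 1/r_out)/(4πk) per layer; series-sum.
R_copper shell = (1/0.27 − 1/0.2746)/(4π×389) = 1.269×10^-5 K/W
R_polyisocyanurate foam = (1/0.2746 − 1/0.3546)/(4π×0.0243) = 2.691 K/W
R_cellular glass = (1/0.3546 − 1/0.4696)/(4π×0.0549) = 1.001 K/W
R_outer film = 1/(h·4πr_o²) = 1/(6.05×4π×0.4696²) = 0.05965 K/W
R_total = 3.751 K/W
Q = ΔT/R_total = 191/3.751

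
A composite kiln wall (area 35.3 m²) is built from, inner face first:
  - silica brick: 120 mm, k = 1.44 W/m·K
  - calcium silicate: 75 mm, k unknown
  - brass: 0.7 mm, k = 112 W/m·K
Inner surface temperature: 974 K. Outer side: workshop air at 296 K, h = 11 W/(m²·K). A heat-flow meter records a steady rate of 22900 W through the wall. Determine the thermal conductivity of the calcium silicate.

k ≈ 0.0861 W/(m·K)

Series thermal resistances:
R_silica brick = L/(kA) = 0.12/(1.44×35.3) = 0.002361 K/W
R_brass = L/(kA) = 0.0007/(112×35.3) = 1.771×10^-7 K/W
R_outer film = 1/(h_o·A) = 1/(11×35.3) = 0.002575 K/W
Sum of known resistances R_other = 0.004936 K/W
Total R = ΔT/Q = 678/22900 = 0.02961 K/W
R_calcium silicate = R_total − R_other = 0.02467 K/W
k = L/(R·A) = 0.075/(0.02467×35.3)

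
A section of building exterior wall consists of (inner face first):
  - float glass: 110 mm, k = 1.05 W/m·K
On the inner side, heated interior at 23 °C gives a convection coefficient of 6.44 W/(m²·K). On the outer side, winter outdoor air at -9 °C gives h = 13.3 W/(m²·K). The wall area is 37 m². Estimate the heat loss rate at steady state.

Q ≈ 3530 W

Series thermal resistances:
R_inner film = 1/(h_i·A) = 1/(6.44×37) = 0.004197 K/W
R_float glass = L/(kA) = 0.11/(1.05×37) = 0.002831 K/W
R_outer film = 1/(h_o·A) = 1/(13.3×37) = 0.002032 K/W
R_total = 0.00906 K/W
Q = ΔT / R_total = 32 / 0.00906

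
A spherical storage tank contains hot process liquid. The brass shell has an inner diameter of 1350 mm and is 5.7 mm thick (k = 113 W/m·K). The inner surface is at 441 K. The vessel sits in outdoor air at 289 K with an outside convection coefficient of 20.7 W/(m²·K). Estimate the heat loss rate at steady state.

Q ≈ 18300 W

Each spherical layer contributes R = (1/r_i − 1/r_o)/(4πk):
R_brass shell = (1/0.675 − 1/0.6807)/(4π×113) = 8.736×10^-6 K/W
R_outer film = 1/(h·4πr_o²) = 1/(20.7×4π×0.6807²) = 0.008297 K/W
R_total = 0.008305 K/W
Q = ΔT/R_total = 152/0.008305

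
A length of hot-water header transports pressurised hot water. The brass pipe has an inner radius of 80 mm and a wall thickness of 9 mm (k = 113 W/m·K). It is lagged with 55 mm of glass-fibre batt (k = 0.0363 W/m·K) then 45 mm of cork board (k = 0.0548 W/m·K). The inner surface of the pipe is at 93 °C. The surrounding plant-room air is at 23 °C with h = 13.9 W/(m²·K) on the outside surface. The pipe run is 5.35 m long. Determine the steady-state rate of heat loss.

Q ≈ 127 W

Treating each annulus and film as a series resistance:
R_brass pipe wall = ln(89/80)/(2π×113×5.35) = 2.807×10^-5 K/W
R_glass-fibre batt = ln(144/89)/(2π×0.0363×5.35) = 0.3943 K/W
R_cork board = ln(189/144)/(2π×0.0548×5.35) = 0.1476 K/W
R_outer film = 1/(h_o·2πr_oL) = 1/(13.9×2π×0.189×5.35) = 0.01132 K/W
R_total = 0.5533 K/W
Q = ΔT/R_total = 70/0.5533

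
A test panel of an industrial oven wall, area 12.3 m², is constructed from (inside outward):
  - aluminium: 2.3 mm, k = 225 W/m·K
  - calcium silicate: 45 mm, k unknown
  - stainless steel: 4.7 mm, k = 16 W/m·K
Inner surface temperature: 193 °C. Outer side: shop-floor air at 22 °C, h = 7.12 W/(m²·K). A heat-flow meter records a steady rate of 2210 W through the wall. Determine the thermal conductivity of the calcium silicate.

k ≈ 0.0555 W/(m·K)

Treating each layer as a thermal resistance in series:
R_aluminium = L/(kA) = 0.0023/(225×12.3) = 8.311×10^-7 K/W
R_stainless steel = L/(kA) = 0.0047/(16×12.3) = 2.388×10^-5 K/W
R_outer film = 1/(h_o·A) = 1/(7.12×12.3) = 0.01142 K/W
Sum of known resistances R_other = 0.01144 K/W
Total R = ΔT/Q = 171/2210 = 0.07738 K/W
R_calcium silicate = R_total − R_other = 0.06593 K/W
k = L/(R·A) = 0.045/(0.06593×12.3)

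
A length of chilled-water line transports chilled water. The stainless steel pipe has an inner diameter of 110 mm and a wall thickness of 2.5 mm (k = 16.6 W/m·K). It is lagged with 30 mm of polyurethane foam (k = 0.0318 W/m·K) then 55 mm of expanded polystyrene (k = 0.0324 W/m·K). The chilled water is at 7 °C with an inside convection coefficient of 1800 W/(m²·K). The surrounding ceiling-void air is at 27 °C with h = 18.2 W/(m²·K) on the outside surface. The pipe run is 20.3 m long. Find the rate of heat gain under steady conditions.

Q ≈ 89 W

Treating each annulus and film as a series resistance:
R_inner film = 1/(h_i·2πr₁L) = 1/(1800×2π×0.055×20.3) = 7.919×10^-5 K/W
R_stainless steel pipe wall = ln(57.5/55)/(2π×16.6×20.3) = 2.099×10^-5 K/W
R_polyurethane foam = ln(87.5/57.5)/(2π×0.0318×20.3) = 0.1035 K/W
R_expanded polystyrene = ln(142.5/87.5)/(2π×0.0324×20.3) = 0.118 K/W
R_outer film = 1/(h_o·2πr_oL) = 1/(18.2×2π×0.1425×20.3) = 0.003023 K/W
R_total = 0.2247 K/W
Q = ΔT/R_total = 20/0.2247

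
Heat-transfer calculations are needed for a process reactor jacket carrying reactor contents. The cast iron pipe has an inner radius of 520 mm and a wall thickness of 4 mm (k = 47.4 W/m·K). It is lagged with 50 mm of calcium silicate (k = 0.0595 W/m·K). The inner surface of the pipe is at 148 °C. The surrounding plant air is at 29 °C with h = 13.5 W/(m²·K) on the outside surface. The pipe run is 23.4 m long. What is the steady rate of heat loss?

Radial resistances (cylindrical: R_cond = ln(r_o/r_i)/(2πkL), R_conv = 1/(h·2πrL)):
R_cast iron pipe wall = ln(524/520)/(2π×47.4×23.4) = 1.1×10^-6 K/W
R_calcium silicate = ln(574/524)/(2π×0.0595×23.4) = 0.01042 K/W
R_outer film = 1/(h_o·2πr_oL) = 1/(13.5×2π×0.574×23.4) = 8.777×10^-4 K/W
R_total = 0.0113 K/W
Q = ΔT/R_total = 119/0.0113

Q ≈ 10500 W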